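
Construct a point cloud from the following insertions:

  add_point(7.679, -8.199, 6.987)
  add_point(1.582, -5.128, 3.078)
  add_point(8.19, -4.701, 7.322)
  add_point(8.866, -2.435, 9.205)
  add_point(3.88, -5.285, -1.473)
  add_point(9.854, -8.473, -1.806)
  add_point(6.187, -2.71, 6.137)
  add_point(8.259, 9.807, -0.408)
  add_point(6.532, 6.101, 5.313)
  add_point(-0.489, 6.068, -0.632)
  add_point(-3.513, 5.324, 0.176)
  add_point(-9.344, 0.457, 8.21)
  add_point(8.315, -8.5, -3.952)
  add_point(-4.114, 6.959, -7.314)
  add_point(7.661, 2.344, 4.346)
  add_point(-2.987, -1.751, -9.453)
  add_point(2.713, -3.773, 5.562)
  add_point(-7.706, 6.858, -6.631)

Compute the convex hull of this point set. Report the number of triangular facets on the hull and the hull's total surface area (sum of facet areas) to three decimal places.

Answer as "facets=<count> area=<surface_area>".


facets=18 area=1051.632

Hull vertices (11/18): indices [0, 1, 3, 5, 7, 8, 11, 12, 13, 15, 17].

Per-facet area ½‖(b−a)×(c−a)‖:
  f1: (p3, p7, p5) → 96.8506
  f2: (p12, p15, p11) → 134.7328
  f3: (p12, p7, p5) → 24.2946
  f4: (p12, p15, p7) → 122.2848
  f5: (p17, p7, p11) → 139.2312
  f6: (p17, p15, p11) → 82.9281
  f7: (p0, p3, p11) → 57.9536
  f8: (p0, p3, p5) → 26.9530
  f9: (p0, p12, p5) → 9.1048
  f10: (p8, p7, p11) → 50.5963
  f11: (p8, p3, p11) → 81.8776
  f12: (p8, p3, p7) → 23.0989
  f13: (p13, p15, p7) → 64.0540
  f14: (p13, p17, p7) → 17.2747
  f15: (p13, p17, p15) → 16.3690
  f16: (p1, p12, p11) → 23.8132
  f17: (p1, p0, p11) → 41.5010
  f18: (p1, p0, p12) → 38.7138
Σ area = 1051.632

Euler: V−E+F = 11−27+18 = 2.


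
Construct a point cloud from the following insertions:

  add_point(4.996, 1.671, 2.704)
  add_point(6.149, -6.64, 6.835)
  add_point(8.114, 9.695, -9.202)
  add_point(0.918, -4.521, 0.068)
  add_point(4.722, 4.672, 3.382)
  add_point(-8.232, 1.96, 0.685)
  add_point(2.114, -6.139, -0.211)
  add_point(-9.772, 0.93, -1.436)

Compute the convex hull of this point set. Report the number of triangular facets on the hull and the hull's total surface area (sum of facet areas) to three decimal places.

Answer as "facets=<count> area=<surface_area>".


Points on the hull: [1, 2, 4, 5, 6, 7] (6 of 8).

Per-facet area ½‖(b−a)×(c−a)‖:
  f1: (p6, p2, p7) → 130.5564
  f2: (p6, p1, p7) → 47.8011
  f3: (p6, p1, p2) → 74.3441
  f4: (p4, p1, p2) → 68.1551
  f5: (p5, p2, p7) → 28.3763
  f6: (p5, p4, p2) → 93.5865
  f7: (p5, p1, p7) → 21.4091
  f8: (p5, p4, p1) → 80.4410
Σ area = 544.670

Euler characteristic 6−12+8 = 2 ✓

facets=8 area=544.670


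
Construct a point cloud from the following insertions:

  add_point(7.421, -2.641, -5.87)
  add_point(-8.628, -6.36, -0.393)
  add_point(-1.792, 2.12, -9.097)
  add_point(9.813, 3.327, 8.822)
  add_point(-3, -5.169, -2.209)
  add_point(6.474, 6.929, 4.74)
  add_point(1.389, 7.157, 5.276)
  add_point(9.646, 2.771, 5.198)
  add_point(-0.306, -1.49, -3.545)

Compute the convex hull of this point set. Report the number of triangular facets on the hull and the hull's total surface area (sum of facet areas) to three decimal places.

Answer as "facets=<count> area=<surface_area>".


Extreme-point indices: [0, 1, 2, 3, 4, 5, 6, 7] — 8 of 9 on the boundary.

Area of each hull facet:
  f1: (p6, p3, p1) → 83.9265
  f2: (p2, p6, p1) → 104.1413
  f3: (p0, p2, p1) → 75.6662
  f4: (p5, p6, p3) → 14.3589
  f5: (p5, p2, p6) → 39.6480
  f6: (p5, p0, p2) → 77.1139
  f7: (p4, p3, p1) → 47.8557
  f8: (p4, p0, p1) → 1.2422
  f9: (p4, p0, p3) → 90.5975
  f10: (p7, p0, p3) → 7.4143
  f11: (p7, p5, p3) → 9.6337
  f12: (p7, p5, p0) → 32.4506
Σ area = 584.049

Euler characteristic 8−18+12 = 2 ✓

facets=12 area=584.049


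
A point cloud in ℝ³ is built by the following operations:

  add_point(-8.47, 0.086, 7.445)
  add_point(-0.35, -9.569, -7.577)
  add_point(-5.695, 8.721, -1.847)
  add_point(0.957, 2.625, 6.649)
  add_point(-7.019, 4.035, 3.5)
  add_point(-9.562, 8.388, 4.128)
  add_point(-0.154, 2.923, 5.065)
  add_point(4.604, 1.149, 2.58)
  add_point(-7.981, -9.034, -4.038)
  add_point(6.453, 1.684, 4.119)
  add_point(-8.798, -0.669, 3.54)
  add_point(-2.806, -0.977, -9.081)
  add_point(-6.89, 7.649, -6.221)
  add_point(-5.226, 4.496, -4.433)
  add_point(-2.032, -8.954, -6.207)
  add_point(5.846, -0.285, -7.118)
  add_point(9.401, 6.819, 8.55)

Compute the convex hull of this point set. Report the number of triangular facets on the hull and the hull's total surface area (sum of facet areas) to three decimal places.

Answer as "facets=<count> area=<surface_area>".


facets=18 area=978.917

Hull vertices (11/17): indices [0, 1, 2, 5, 8, 9, 10, 11, 12, 15, 16].

Triangle areas on the boundary:
  f1: (p0, p16, p5) → 84.5768
  f2: (p9, p0, p16) → 53.6684
  f3: (p2, p16, p5) → 65.6142
  f4: (p2, p12, p5) → 12.7912
  f5: (p2, p12, p16) → 29.9710
  f6: (p15, p12, p16) → 131.4313
  f7: (p15, p12, p11) → 42.7104
  f8: (p15, p11, p1) → 39.2730
  f9: (p15, p9, p16) → 28.8636
  f10: (p15, p9, p1) → 62.3453
  f11: (p8, p12, p5) → 90.0804
  f12: (p8, p9, p1) → 74.1320
  f13: (p8, p9, p0) → 111.7091
  f14: (p8, p11, p1) → 37.1121
  f15: (p8, p12, p11) → 51.1732
  f16: (p10, p0, p5) → 17.6234
  f17: (p10, p8, p5) → 31.9720
  f18: (p10, p8, p0) → 13.8698
Σ area = 978.917

Euler: V−E+F = 11−27+18 = 2.


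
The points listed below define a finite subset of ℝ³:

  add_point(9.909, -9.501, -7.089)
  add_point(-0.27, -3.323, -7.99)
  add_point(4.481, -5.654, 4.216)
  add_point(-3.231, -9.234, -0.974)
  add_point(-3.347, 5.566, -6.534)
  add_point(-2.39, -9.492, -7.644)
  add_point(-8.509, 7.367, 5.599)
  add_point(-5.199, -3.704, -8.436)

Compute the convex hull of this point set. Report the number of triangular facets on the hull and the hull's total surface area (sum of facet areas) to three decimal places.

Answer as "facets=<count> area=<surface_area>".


8 of the 8 inputs are extreme points: [0, 1, 2, 3, 4, 5, 6, 7].

Per-facet area ½‖(b−a)×(c−a)‖:
  f1: (p1, p7, p0) → 17.2346
  f2: (p3, p7, p6) → 84.2937
  f3: (p4, p1, p0) → 37.7717
  f4: (p4, p7, p6) → 62.3579
  f5: (p4, p1, p7) → 22.9590
  f6: (p2, p3, p6) → 88.8896
  f7: (p2, p3, p0) → 63.5181
  f8: (p2, p4, p6) → 110.3846
  f9: (p2, p4, p0) → 112.6967
  f10: (p5, p7, p0) → 35.8509
  f11: (p5, p3, p0) → 41.2810
  f12: (p5, p3, p7) → 21.7936
Σ area = 699.031

Euler characteristic 8−18+12 = 2 ✓

facets=12 area=699.031


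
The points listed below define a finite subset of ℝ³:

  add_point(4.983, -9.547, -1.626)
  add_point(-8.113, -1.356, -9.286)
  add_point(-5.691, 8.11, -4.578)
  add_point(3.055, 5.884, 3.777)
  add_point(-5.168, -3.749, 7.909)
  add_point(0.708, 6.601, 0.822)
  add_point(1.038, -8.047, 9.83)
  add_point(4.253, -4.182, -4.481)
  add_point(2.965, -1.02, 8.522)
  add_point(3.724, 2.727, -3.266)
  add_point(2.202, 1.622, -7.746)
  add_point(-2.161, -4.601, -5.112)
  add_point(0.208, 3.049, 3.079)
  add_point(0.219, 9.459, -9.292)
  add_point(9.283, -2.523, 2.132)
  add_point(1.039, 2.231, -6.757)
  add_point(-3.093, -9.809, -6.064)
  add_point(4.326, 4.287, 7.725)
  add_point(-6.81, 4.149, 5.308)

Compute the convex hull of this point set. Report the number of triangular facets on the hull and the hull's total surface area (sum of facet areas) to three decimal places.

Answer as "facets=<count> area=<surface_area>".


facets=22 area=1033.245

Extreme-point indices: [0, 1, 2, 3, 4, 6, 7, 10, 13, 14, 16, 17, 18] — 13 of 19 on the boundary.

Triangle areas on the boundary:
  f1: (p0, p6, p14) → 52.1379
  f2: (p2, p13, p1) → 41.5725
  f3: (p2, p18, p1) → 57.9865
  f4: (p4, p18, p1) → 66.3107
  f5: (p3, p2, p13) → 46.9917
  f6: (p3, p2, p18) → 51.6765
  f7: (p10, p13, p14) → 42.8700
  f8: (p10, p13, p1) → 44.6339
  f9: (p16, p0, p6) → 55.4348
  f10: (p16, p4, p1) → 79.0780
  f11: (p16, p4, p6) → 59.5621
  f12: (p16, p10, p1) → 53.8397
  f13: (p17, p3, p18) → 22.4398
  f14: (p17, p4, p6) → 46.9370
  f15: (p17, p4, p18) → 46.8469
  f16: (p17, p6, p14) → 59.1244
  f17: (p17, p13, p14) → 90.1312
  f18: (p17, p3, p13) → 4.3293
  f19: (p7, p0, p14) → 25.0161
  f20: (p7, p10, p14) → 27.3360
  f21: (p7, p16, p0) → 26.8780
  f22: (p7, p16, p10) → 32.1122
Σ area = 1033.245

Euler characteristic 13−33+22 = 2 ✓


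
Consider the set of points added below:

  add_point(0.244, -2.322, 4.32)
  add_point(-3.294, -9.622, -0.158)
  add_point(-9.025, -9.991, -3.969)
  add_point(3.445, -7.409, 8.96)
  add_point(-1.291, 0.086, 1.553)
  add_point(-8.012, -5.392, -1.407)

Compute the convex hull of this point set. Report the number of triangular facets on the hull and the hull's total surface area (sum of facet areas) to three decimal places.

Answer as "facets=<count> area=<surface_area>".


facets=8 area=208.385

Extreme-point indices: [0, 1, 2, 3, 4, 5] — 6 of 6 on the boundary.

Facet areas (half cross-product norm):
  f1: (p0, p4, p3) → 1.6915
  f2: (p5, p3, p2) → 39.1912
  f3: (p5, p0, p3) → 35.2369
  f4: (p5, p4, p2) → 14.5393
  f5: (p5, p0, p4) → 18.0204
  f6: (p1, p3, p2) → 14.4549
  f7: (p1, p4, p2) → 32.9428
  f8: (p1, p4, p3) → 52.3078
Σ area = 208.385

Euler characteristic 6−12+8 = 2 ✓


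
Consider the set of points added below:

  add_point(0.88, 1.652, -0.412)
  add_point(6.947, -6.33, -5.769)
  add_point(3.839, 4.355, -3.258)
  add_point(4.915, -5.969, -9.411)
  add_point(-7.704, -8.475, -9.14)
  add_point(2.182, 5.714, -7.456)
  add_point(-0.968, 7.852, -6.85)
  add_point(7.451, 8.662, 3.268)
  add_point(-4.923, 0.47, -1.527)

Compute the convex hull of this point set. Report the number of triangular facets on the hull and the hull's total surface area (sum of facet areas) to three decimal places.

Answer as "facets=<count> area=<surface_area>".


facets=12 area=574.727

Points on the hull: [0, 1, 3, 4, 5, 6, 7, 8] (8 of 9).

Area of each hull facet:
  f1: (p1, p3, p4) → 24.1749
  f2: (p1, p3, p7) → 33.7656
  f3: (p1, p0, p7) → 55.6718
  f4: (p5, p3, p7) → 71.9399
  f5: (p5, p6, p7) → 23.6451
  f6: (p5, p3, p4) → 78.1648
  f7: (p5, p6, p4) → 33.4902
  f8: (p8, p0, p7) → 17.9723
  f9: (p8, p6, p7) → 65.0237
  f10: (p8, p6, p4) → 57.0413
  f11: (p8, p1, p4) → 81.0485
  f12: (p8, p1, p0) → 32.7894
Σ area = 574.727

Euler characteristic 8−18+12 = 2 ✓


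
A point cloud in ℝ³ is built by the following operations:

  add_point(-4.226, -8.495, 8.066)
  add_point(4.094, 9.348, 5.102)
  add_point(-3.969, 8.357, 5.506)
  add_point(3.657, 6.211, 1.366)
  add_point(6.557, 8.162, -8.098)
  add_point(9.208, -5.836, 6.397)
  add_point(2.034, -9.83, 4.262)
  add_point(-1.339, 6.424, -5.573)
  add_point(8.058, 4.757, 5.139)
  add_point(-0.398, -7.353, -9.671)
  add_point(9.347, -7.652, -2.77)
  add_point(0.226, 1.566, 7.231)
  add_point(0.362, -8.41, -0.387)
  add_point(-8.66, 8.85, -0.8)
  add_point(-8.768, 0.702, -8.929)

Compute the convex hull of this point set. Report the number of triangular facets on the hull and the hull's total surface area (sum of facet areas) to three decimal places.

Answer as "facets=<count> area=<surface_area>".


facets=20 area=1242.248

Hull vertices (12/15): indices [0, 1, 2, 4, 5, 6, 8, 9, 10, 11, 13, 14].

Per-facet area ½‖(b−a)×(c−a)‖:
  f1: (p13, p0, p14) → 109.7104
  f2: (p13, p4, p14) → 91.9112
  f3: (p13, p4, p1) → 91.8098
  f4: (p9, p4, p14) → 93.3940
  f5: (p9, p4, p10) → 95.0323
  f6: (p9, p0, p14) → 104.2730
  f7: (p6, p5, p10) → 37.4839
  f8: (p6, p5, p0) → 27.3904
  f9: (p6, p9, p10) → 60.9810
  f10: (p6, p9, p0) → 50.6024
  f11: (p2, p13, p1) → 26.8911
  f12: (p2, p13, p0) → 66.1089
  f13: (p8, p4, p1) → 40.2147
  f14: (p8, p4, p10) → 96.9442
  f15: (p8, p5, p10) → 49.9843
  f16: (p11, p2, p1) → 30.4766
  f17: (p11, p2, p0) → 37.1115
  f18: (p11, p5, p0) → 62.1186
  f19: (p11, p8, p1) → 25.1305
  f20: (p11, p8, p5) → 44.6794
Σ area = 1242.248

Check V−E+F: 12 − 30 + 20 = 2.


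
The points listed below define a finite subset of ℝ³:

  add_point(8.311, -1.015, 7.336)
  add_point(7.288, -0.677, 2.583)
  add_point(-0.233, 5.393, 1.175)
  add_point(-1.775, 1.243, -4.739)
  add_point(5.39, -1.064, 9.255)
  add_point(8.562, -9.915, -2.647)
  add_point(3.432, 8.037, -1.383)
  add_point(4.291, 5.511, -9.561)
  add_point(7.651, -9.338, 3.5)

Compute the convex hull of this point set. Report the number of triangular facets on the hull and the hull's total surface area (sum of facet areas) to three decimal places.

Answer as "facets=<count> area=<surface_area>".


facets=12 area=547.506

Points on the hull: [0, 2, 3, 4, 5, 6, 7, 8] (8 of 9).

Area of each hull facet:
  f1: (p7, p5, p3) → 67.8680
  f2: (p8, p5, p3) → 47.8863
  f3: (p8, p4, p3) → 78.8849
  f4: (p2, p4, p3) → 40.8790
  f5: (p2, p4, p6) → 29.3425
  f6: (p2, p7, p3) → 32.6695
  f7: (p2, p7, p6) → 20.5736
  f8: (p0, p4, p6) → 23.5165
  f9: (p0, p7, p5) → 111.3426
  f10: (p0, p7, p6) → 53.6013
  f11: (p0, p8, p5) → 25.0816
  f12: (p0, p8, p4) → 15.8600
Σ area = 547.506

Euler: V−E+F = 8−18+12 = 2.


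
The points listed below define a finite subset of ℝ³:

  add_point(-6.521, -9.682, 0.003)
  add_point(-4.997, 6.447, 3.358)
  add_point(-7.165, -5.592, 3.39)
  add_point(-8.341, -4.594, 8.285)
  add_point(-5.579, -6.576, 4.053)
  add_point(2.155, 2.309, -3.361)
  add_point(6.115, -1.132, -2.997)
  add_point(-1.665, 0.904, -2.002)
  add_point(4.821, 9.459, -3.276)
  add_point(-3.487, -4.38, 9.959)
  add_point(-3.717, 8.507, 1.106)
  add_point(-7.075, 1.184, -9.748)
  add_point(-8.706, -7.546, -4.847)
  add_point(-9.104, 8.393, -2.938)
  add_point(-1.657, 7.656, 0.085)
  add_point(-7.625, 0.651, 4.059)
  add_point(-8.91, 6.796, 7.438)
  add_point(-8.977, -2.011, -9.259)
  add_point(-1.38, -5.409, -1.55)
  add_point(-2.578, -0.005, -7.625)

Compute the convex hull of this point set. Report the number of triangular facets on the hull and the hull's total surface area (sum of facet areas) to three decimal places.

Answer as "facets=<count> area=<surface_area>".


facets=20 area=932.537

Hull vertices (12/20): indices [0, 3, 6, 8, 9, 10, 11, 12, 13, 16, 17, 19].

Area of each hull facet:
  f1: (p9, p0, p6) → 86.7355
  f2: (p8, p9, p6) → 86.8519
  f3: (p3, p9, p0) → 25.2249
  f4: (p12, p0, p6) → 44.4897
  f5: (p12, p17, p6) → 56.3773
  f6: (p12, p3, p0) → 25.3579
  f7: (p16, p8, p9) → 111.3122
  f8: (p16, p3, p9) → 29.3709
  f9: (p16, p12, p3) → 76.1771
  f10: (p16, p17, p13) → 59.0440
  f11: (p16, p12, p17) → 65.6857
  f12: (p11, p17, p13) → 17.2489
  f13: (p11, p8, p13) → 69.7731
  f14: (p10, p8, p13) → 29.2219
  f15: (p10, p16, p13) → 28.1514
  f16: (p10, p16, p8) → 16.3988
  f17: (p19, p8, p6) → 51.4648
  f18: (p19, p11, p8) → 28.6818
  f19: (p19, p17, p6) → 15.5633
  f20: (p19, p11, p17) → 9.4061
Σ area = 932.537

Euler characteristic 12−30+20 = 2 ✓


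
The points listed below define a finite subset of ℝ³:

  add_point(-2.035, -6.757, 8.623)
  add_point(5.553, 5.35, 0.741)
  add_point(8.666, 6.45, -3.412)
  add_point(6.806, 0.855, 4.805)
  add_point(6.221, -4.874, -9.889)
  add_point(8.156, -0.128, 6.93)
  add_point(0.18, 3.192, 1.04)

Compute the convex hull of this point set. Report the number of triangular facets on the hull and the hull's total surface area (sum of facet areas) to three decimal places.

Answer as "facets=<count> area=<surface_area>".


Extreme-point indices: [0, 1, 2, 4, 5, 6] — 6 of 7 on the boundary.

Per-facet area ½‖(b−a)×(c−a)‖:
  f1: (p5, p4, p0) → 107.3109
  f2: (p5, p4, p2) → 81.2921
  f3: (p5, p1, p2) → 19.7194
  f4: (p6, p4, p0) → 94.0886
  f5: (p6, p5, p0) → 59.2488
  f6: (p6, p5, p1) → 25.1198
  f7: (p6, p4, p2) → 65.6078
  f8: (p6, p1, p2) → 11.5372
Σ area = 463.925

Check V−E+F: 6 − 12 + 8 = 2.

facets=8 area=463.925


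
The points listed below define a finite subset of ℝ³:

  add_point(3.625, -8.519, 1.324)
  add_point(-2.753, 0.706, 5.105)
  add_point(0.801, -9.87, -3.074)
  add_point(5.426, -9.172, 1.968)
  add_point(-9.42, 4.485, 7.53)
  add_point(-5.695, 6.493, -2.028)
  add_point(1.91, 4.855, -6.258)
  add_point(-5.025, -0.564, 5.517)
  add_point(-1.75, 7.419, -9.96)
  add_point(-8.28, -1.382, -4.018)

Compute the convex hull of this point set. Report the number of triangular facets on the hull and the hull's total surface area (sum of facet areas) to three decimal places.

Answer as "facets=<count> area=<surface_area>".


Extreme-point indices: [1, 2, 3, 4, 5, 6, 7, 8, 9] — 9 of 10 on the boundary.

Facet areas (half cross-product norm):
  f1: (p9, p2, p4) → 77.2162
  f2: (p9, p2, p8) → 76.9883
  f3: (p6, p2, p3) → 51.9448
  f4: (p6, p2, p8) → 37.4686
  f5: (p7, p3, p4) → 7.9529
  f6: (p7, p2, p4) → 18.8196
  f7: (p7, p2, p3) → 46.5558
  f8: (p5, p9, p4) → 44.4342
  f9: (p5, p9, p8) → 37.9525
  f10: (p5, p6, p4) → 32.7155
  f11: (p5, p6, p8) → 24.3534
  f12: (p1, p3, p4) → 18.4996
  f13: (p1, p6, p4) → 47.4697
  f14: (p1, p6, p3) → 83.9965
Σ area = 606.368

Euler: V−E+F = 9−21+14 = 2.

facets=14 area=606.368


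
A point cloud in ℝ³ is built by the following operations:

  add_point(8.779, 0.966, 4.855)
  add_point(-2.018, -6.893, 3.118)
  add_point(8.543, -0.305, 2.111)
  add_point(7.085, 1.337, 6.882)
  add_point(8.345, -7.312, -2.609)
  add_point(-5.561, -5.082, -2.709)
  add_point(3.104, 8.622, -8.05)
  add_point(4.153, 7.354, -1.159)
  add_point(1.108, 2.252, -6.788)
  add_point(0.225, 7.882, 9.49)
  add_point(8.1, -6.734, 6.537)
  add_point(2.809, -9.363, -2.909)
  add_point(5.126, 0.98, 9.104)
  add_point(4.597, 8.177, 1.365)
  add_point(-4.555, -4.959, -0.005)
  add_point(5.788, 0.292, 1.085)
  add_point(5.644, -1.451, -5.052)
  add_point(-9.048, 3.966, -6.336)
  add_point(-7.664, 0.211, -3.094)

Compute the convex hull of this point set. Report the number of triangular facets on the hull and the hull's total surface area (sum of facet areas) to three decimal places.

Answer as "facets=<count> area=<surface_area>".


Extreme-point indices: [0, 1, 2, 3, 4, 5, 6, 8, 9, 10, 11, 12, 13, 14, 16, 17, 18] — 17 of 19 on the boundary.

Facet areas (half cross-product norm):
  f1: (p13, p6, p0) → 37.5739
  f2: (p8, p11, p17) → 61.2176
  f3: (p8, p6, p17) → 34.6663
  f4: (p5, p11, p17) → 35.2211
  f5: (p5, p1, p11) → 27.7885
  f6: (p18, p5, p17) → 8.4671
  f7: (p9, p13, p0) → 41.2633
  f8: (p9, p18, p1) → 85.3515
  f9: (p9, p18, p17) → 41.4954
  f10: (p9, p6, p17) → 111.6191
  f11: (p9, p13, p6) → 26.6765
  f12: (p2, p6, p0) → 20.2349
  f13: (p2, p4, p0) → 6.6572
  f14: (p2, p4, p6) → 61.2262
  f15: (p12, p9, p1) → 50.5481
  f16: (p10, p1, p11) → 40.9983
  f17: (p10, p4, p11) → 27.0656
  f18: (p10, p12, p1) → 45.1284
  f19: (p10, p4, p0) → 35.8338
  f20: (p16, p8, p6) → 18.9859
  f21: (p16, p4, p6) → 7.1570
  f22: (p16, p8, p11) → 24.4937
  f23: (p16, p4, p11) → 20.3127
  f24: (p14, p5, p1) → 3.5509
  f25: (p14, p18, p1) → 6.2736
  f26: (p14, p18, p5) → 8.1464
  f27: (p3, p9, p0) → 8.8635
  f28: (p3, p12, p9) → 11.9931
  f29: (p3, p10, p0) → 10.5169
  f30: (p3, p10, p12) → 12.1463
Σ area = 931.473

Euler: V−E+F = 17−45+30 = 2.

facets=30 area=931.473


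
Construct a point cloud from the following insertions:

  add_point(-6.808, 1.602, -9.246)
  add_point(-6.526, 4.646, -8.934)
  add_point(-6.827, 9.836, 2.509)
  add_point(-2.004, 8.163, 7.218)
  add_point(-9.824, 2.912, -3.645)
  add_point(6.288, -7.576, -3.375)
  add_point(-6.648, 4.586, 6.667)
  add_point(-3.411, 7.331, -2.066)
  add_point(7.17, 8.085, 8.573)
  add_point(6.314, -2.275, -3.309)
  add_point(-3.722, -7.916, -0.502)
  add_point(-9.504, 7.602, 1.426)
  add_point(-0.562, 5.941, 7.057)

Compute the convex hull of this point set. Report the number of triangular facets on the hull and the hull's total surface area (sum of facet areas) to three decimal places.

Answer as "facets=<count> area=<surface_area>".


facets=20 area=833.451

Extreme-point indices: [0, 1, 2, 3, 4, 5, 6, 7, 8, 9, 10, 11] — 12 of 13 on the boundary.

Triangle areas on the boundary:
  f1: (p0, p10, p4) → 40.9533
  f2: (p5, p10, p8) → 102.2313
  f3: (p5, p0, p10) → 69.2173
  f4: (p6, p10, p4) → 67.9386
  f5: (p6, p10, p8) → 105.3996
  f6: (p1, p0, p4) → 9.6756
  f7: (p1, p7, p8) → 26.4044
  f8: (p2, p7, p8) → 46.2783
  f9: (p2, p1, p7) → 20.8241
  f10: (p9, p5, p0) → 38.2745
  f11: (p9, p1, p0) → 22.7027
  f12: (p9, p5, p8) → 31.2246
  f13: (p9, p1, p8) → 123.3687
  f14: (p3, p6, p8) → 16.7794
  f15: (p3, p2, p8) → 19.8249
  f16: (p3, p2, p6) → 18.1022
  f17: (p11, p6, p4) → 22.1368
  f18: (p11, p2, p6) → 11.7557
  f19: (p11, p1, p4) → 20.5574
  f20: (p11, p2, p1) → 19.8012
Σ area = 833.451

Euler: V−E+F = 12−30+20 = 2.


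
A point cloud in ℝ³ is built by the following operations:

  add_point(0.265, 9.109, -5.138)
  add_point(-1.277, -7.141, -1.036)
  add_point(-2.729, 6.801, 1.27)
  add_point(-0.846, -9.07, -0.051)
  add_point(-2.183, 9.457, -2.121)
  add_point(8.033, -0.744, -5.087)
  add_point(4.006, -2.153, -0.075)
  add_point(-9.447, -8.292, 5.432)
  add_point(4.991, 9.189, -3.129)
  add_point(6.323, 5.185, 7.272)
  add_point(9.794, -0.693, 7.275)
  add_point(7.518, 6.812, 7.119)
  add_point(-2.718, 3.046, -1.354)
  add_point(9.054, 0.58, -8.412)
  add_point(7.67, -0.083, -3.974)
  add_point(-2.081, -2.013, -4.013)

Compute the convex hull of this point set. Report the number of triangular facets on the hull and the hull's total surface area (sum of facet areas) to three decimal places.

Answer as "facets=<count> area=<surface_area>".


facets=20 area=856.375

Points on the hull: [0, 2, 3, 4, 5, 7, 8, 9, 10, 11, 13, 15] (12 of 16).

Facet areas (half cross-product norm):
  f1: (p3, p10, p7) → 75.4935
  f2: (p11, p13, p10) → 61.4154
  f3: (p15, p4, p7) → 73.9367
  f4: (p15, p3, p7) → 41.7800
  f5: (p15, p3, p13) → 48.9256
  f6: (p5, p13, p10) → 12.4505
  f7: (p5, p3, p10) → 78.9332
  f8: (p5, p3, p13) → 16.1764
  f9: (p9, p10, p7) → 70.0201
  f10: (p9, p11, p7) → 5.8754
  f11: (p9, p11, p10) → 6.3572
  f12: (p2, p4, p7) → 23.0374
  f13: (p2, p11, p7) → 97.9948
  f14: (p2, p11, p4) → 24.6090
  f15: (p8, p11, p4) → 38.9894
  f16: (p8, p11, p13) → 57.7216
  f17: (p0, p15, p4) → 22.1217
  f18: (p0, p15, p13) → 63.2241
  f19: (p0, p8, p4) → 9.6350
  f20: (p0, p8, p13) → 27.6776
Σ area = 856.375

Euler characteristic 12−30+20 = 2 ✓


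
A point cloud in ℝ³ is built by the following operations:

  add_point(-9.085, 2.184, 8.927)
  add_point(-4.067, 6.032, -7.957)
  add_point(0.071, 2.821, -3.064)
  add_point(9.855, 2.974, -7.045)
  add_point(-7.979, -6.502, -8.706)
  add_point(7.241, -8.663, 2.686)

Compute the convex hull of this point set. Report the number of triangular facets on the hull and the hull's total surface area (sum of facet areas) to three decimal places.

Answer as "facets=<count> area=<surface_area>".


Extreme-point indices: [0, 1, 3, 4, 5] — 5 of 6 on the boundary.

Facet areas (half cross-product norm):
  f1: (p5, p3, p0) → 157.9095
  f2: (p4, p5, p0) → 169.2494
  f3: (p4, p5, p3) → 139.1822
  f4: (p1, p3, p0) → 126.9748
  f5: (p1, p4, p0) → 115.2986
  f6: (p1, p4, p3) → 93.5456
Σ area = 802.160

Check V−E+F: 5 − 9 + 6 = 2.

facets=6 area=802.160


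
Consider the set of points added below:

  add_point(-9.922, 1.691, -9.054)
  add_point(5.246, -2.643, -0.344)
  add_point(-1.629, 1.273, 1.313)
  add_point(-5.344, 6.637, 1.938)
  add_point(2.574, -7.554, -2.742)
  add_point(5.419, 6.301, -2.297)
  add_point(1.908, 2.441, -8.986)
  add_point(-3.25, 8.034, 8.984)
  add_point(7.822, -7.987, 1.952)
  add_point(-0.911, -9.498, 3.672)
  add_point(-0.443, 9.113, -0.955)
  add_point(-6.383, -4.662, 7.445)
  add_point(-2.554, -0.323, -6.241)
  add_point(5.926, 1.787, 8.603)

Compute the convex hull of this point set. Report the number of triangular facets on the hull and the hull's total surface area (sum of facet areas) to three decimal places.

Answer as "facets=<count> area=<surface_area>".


facets=18 area=956.761

Extreme-point indices: [0, 3, 4, 5, 6, 7, 8, 9, 10, 11, 13] — 11 of 14 on the boundary.

Per-facet area ½‖(b−a)×(c−a)‖:
  f1: (p11, p7, p0) → 116.6320
  f2: (p6, p10, p0) → 62.4481
  f3: (p3, p10, p0) → 39.9857
  f4: (p3, p7, p0) → 10.9666
  f5: (p3, p7, p10) → 22.9785
  f6: (p13, p11, p7) → 68.5064
  f7: (p9, p11, p0) → 73.8540
  f8: (p9, p13, p8) → 53.6422
  f9: (p9, p13, p11) → 55.0599
  f10: (p4, p6, p0) → 69.9600
  f11: (p4, p6, p8) → 37.2648
  f12: (p4, p9, p0) → 62.9265
  f13: (p4, p9, p8) → 25.8813
  f14: (p5, p6, p10) → 28.1568
  f15: (p5, p7, p10) → 31.7650
  f16: (p5, p13, p7) → 63.9910
  f17: (p5, p6, p8) → 63.3889
  f18: (p5, p13, p8) → 69.3528
Σ area = 956.761

Check V−E+F: 11 − 27 + 18 = 2.


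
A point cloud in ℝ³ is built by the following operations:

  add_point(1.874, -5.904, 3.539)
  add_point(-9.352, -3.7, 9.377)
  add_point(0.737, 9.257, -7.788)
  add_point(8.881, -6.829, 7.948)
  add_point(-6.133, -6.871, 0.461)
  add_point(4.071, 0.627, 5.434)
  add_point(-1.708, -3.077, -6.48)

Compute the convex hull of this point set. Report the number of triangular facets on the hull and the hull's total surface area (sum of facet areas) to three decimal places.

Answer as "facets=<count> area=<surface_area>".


facets=8 area=644.410

Hull vertices (6/7): indices [1, 2, 3, 4, 5, 6].

Triangle areas on the boundary:
  f1: (p4, p3, p1) → 83.3346
  f2: (p4, p2, p1) → 94.2344
  f3: (p6, p2, p3) → 113.9044
  f4: (p6, p4, p3) → 75.6803
  f5: (p6, p4, p2) → 46.5869
  f6: (p5, p3, p1) → 66.5902
  f7: (p5, p2, p1) → 116.0223
  f8: (p5, p2, p3) → 48.0567
Σ area = 644.410

Euler characteristic 6−12+8 = 2 ✓


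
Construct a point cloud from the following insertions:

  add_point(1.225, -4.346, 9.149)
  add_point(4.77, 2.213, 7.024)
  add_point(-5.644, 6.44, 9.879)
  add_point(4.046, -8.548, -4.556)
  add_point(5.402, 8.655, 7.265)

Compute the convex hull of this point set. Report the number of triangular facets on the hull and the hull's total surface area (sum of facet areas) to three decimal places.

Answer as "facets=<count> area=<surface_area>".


facets=6 area=379.866

Points on the hull: [0, 1, 2, 3, 4] (5 of 5).

Per-facet area ½‖(b−a)×(c−a)‖:
  f1: (p3, p4, p2) → 120.4444
  f2: (p0, p4, p2) → 68.9898
  f3: (p0, p3, p2) → 85.7834
  f4: (p1, p3, p4) → 36.1950
  f5: (p1, p0, p4) → 12.1179
  f6: (p1, p0, p3) → 56.3357
Σ area = 379.866

Euler characteristic 5−9+6 = 2 ✓


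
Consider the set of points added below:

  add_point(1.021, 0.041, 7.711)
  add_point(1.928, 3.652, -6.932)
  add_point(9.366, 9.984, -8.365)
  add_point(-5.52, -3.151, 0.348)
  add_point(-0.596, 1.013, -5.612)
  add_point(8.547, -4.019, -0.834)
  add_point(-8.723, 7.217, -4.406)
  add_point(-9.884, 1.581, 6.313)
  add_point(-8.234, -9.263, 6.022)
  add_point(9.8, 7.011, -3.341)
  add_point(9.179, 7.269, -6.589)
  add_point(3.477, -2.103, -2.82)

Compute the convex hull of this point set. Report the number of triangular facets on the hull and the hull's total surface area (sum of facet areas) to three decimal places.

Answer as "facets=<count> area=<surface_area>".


Extreme-point indices: [0, 1, 2, 4, 5, 6, 7, 8, 9, 11] — 10 of 12 on the boundary.

Per-facet area ½‖(b−a)×(c−a)‖:
  f1: (p0, p9, p7) → 80.1602
  f2: (p0, p8, p7) → 58.4446
  f3: (p6, p8, p7) → 60.5704
  f4: (p5, p0, p9) → 68.4354
  f5: (p5, p0, p8) → 79.4998
  f6: (p2, p5, p9) → 24.6336
  f7: (p2, p9, p7) → 59.8623
  f8: (p2, p6, p7) → 106.8145
  f9: (p4, p6, p8) → 88.8388
  f10: (p11, p5, p8) → 44.9821
  f11: (p11, p4, p8) → 47.6675
  f12: (p11, p4, p5) → 5.0352
  f13: (p1, p2, p6) → 48.1819
  f14: (p1, p4, p6) → 19.7814
  f15: (p1, p2, p5) → 58.2350
  f16: (p1, p4, p5) → 22.2158
Σ area = 873.359

Euler: V−E+F = 10−24+16 = 2.

facets=16 area=873.359


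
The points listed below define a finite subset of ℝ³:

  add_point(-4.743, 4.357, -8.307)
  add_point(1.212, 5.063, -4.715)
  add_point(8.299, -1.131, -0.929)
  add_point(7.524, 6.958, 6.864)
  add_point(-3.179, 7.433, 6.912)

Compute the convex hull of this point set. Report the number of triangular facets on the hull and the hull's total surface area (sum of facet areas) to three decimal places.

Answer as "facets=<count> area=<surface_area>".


facets=6 area=356.858

Extreme-point indices: [0, 1, 2, 3, 4] — 5 of 5 on the boundary.

Triangle areas on the boundary:
  f1: (p4, p2, p0) → 110.2303
  f2: (p1, p2, p0) → 24.4143
  f3: (p1, p4, p0) → 43.3685
  f4: (p3, p4, p2) → 59.9868
  f5: (p3, p1, p2) → 55.6021
  f6: (p3, p1, p4) → 63.2556
Σ area = 356.858

Check V−E+F: 5 − 9 + 6 = 2.


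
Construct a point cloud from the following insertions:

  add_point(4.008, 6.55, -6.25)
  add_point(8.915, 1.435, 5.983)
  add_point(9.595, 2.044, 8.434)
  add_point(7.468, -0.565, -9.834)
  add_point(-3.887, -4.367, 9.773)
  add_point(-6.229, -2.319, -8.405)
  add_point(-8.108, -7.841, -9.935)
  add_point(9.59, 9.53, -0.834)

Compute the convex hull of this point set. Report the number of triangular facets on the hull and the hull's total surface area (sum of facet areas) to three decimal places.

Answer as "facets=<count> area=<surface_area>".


facets=12 area=869.846

Hull vertices (8/8): indices [0, 1, 2, 3, 4, 5, 6, 7].

Per-facet area ½‖(b−a)×(c−a)‖:
  f1: (p4, p7, p2) → 84.0339
  f2: (p3, p7, p2) → 81.4538
  f3: (p3, p4, p6) → 169.5431
  f4: (p5, p4, p6) → 54.6148
  f5: (p5, p3, p6) → 38.4177
  f6: (p1, p4, p2) → 18.9800
  f7: (p1, p3, p2) → 4.3179
  f8: (p1, p3, p4) → 115.5633
  f9: (p0, p4, p7) → 87.0325
  f10: (p0, p5, p4) → 124.4513
  f11: (p0, p3, p7) → 34.5678
  f12: (p0, p5, p3) → 56.8695
Σ area = 869.846

Euler characteristic 8−18+12 = 2 ✓


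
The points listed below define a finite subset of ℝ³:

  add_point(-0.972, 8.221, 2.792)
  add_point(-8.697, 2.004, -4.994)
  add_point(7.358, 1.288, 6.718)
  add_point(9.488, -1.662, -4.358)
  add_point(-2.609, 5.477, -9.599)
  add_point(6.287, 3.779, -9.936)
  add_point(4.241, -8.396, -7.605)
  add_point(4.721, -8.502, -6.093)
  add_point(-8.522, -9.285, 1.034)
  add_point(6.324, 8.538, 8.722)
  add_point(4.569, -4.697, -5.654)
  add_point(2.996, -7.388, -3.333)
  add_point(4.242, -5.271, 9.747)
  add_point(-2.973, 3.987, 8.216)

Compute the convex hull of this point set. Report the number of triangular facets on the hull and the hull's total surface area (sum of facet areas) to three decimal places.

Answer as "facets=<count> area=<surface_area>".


facets=20 area=1114.251

Extreme-point indices: [0, 1, 2, 3, 4, 5, 6, 7, 8, 9, 12, 13] — 12 of 14 on the boundary.

Per-facet area ½‖(b−a)×(c−a)‖:
  f1: (p6, p8, p1) → 94.1449
  f2: (p2, p9, p3) → 37.8779
  f3: (p2, p12, p3) → 44.6647
  f4: (p2, p12, p9) → 22.9390
  f5: (p5, p6, p3) → 38.4609
  f6: (p5, p9, p3) → 71.0299
  f7: (p7, p12, p8) → 106.8888
  f8: (p7, p6, p8) → 11.7579
  f9: (p7, p12, p3) → 64.6765
  f10: (p7, p6, p3) → 6.4379
  f11: (p13, p0, p9) → 32.7154
  f12: (p13, p12, p8) → 88.1195
  f13: (p13, p12, p9) → 59.9722
  f14: (p13, p8, p1) → 88.3233
  f15: (p13, p0, p1) → 45.1716
  f16: (p4, p6, p1) → 64.9433
  f17: (p4, p5, p6) → 56.9260
  f18: (p4, p0, p1) → 50.2628
  f19: (p4, p0, p9) → 41.9665
  f20: (p4, p5, p9) → 86.9718
Σ area = 1114.251

Euler characteristic 12−30+20 = 2 ✓


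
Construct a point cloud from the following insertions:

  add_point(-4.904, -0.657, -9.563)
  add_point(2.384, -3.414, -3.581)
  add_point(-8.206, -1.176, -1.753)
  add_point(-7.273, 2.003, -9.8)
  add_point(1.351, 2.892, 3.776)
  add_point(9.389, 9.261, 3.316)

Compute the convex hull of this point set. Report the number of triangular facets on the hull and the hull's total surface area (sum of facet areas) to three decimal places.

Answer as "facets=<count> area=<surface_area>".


facets=8 area=389.785

Points on the hull: [0, 1, 2, 3, 4, 5] (6 of 6).

Per-facet area ½‖(b−a)×(c−a)‖:
  f1: (p3, p5, p2) → 91.6008
  f2: (p4, p5, p2) → 33.7419
  f3: (p4, p1, p2) → 49.8999
  f4: (p4, p1, p5) → 47.9488
  f5: (p0, p1, p2) → 39.9506
  f6: (p0, p3, p2) → 14.9886
  f7: (p0, p1, p5) → 73.3795
  f8: (p0, p3, p5) → 38.2752
Σ area = 389.785

Check V−E+F: 6 − 12 + 8 = 2.


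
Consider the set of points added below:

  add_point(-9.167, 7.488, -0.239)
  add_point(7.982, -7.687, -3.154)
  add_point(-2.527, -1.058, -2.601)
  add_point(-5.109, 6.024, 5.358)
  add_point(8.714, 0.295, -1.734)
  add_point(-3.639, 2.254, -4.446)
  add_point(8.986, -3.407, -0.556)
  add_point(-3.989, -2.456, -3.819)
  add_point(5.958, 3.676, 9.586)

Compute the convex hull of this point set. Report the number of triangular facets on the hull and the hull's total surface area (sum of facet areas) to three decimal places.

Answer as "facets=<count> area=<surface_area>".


Extreme-point indices: [0, 1, 3, 4, 5, 6, 7, 8] — 8 of 9 on the boundary.

Triangle areas on the boundary:
  f1: (p1, p8, p6) → 18.3979
  f2: (p4, p8, p0) → 108.1704
  f3: (p4, p8, p6) → 23.6222
  f4: (p4, p1, p6) → 7.7291
  f5: (p7, p1, p8) → 105.9626
  f6: (p3, p8, p0) → 22.9049
  f7: (p3, p7, p0) → 40.8521
  f8: (p3, p7, p8) → 75.6881
  f9: (p5, p4, p1) → 52.0718
  f10: (p5, p7, p1) → 29.3633
  f11: (p5, p4, p0) → 44.3971
  f12: (p5, p7, p0) → 18.1253
Σ area = 547.285

Euler characteristic 8−18+12 = 2 ✓

facets=12 area=547.285


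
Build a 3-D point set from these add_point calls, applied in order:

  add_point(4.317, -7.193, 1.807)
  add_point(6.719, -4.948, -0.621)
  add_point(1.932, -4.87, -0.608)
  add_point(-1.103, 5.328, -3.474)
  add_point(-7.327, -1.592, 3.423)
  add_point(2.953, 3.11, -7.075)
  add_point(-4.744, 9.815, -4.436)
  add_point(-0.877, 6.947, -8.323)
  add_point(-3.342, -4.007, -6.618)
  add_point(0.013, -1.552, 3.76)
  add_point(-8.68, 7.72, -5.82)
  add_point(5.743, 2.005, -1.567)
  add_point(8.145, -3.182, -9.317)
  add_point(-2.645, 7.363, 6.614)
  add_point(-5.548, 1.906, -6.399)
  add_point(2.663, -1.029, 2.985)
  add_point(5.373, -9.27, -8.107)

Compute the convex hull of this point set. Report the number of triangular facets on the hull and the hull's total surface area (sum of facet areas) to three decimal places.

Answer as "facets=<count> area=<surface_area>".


14 of the 17 inputs are extreme points: [0, 1, 4, 6, 7, 8, 9, 10, 11, 12, 13, 14, 15, 16].

Facet areas (half cross-product norm):
  f1: (p4, p13, p10) → 65.7170
  f2: (p7, p16, p12) → 42.6947
  f3: (p1, p16, p12) → 27.8221
  f4: (p8, p7, p16) → 55.9534
  f5: (p8, p4, p10) → 65.3880
  f6: (p8, p4, p16) → 47.6440
  f7: (p6, p13, p10) → 25.2452
  f8: (p6, p7, p10) → 14.3166
  f9: (p11, p7, p12) → 51.0999
  f10: (p11, p1, p12) → 30.3677
  f11: (p11, p6, p13) → 67.8951
  f12: (p11, p6, p7) → 32.3190
  f13: (p0, p4, p16) → 63.2272
  f14: (p0, p1, p16) → 17.6847
  f15: (p14, p7, p10) → 22.6622
  f16: (p14, p8, p10) → 3.0575
  f17: (p14, p8, p7) → 20.4141
  f18: (p9, p4, p13) → 34.5736
  f19: (p9, p0, p13) → 12.2319
  f20: (p9, p0, p4) → 22.2551
  f21: (p15, p0, p13) → 11.3001
  f22: (p15, p0, p1) → 12.7917
  f23: (p15, p11, p13) → 32.9782
  f24: (p15, p11, p1) → 19.2133
Σ area = 798.852

Euler: V−E+F = 14−36+24 = 2.

facets=24 area=798.852


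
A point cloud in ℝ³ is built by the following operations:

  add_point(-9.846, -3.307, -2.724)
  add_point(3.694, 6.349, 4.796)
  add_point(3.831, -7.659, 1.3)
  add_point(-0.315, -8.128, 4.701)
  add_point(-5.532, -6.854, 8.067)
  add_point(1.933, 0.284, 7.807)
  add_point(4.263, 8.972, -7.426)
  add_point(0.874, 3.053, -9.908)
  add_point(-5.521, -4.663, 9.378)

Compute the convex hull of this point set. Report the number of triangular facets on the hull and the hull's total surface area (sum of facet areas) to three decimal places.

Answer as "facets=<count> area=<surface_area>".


facets=14 area=701.522

9 of the 9 inputs are extreme points: [0, 1, 2, 3, 4, 5, 6, 7, 8].

Facet areas (half cross-product norm):
  f1: (p5, p8, p3) → 32.3635
  f2: (p7, p6, p0) → 44.0212
  f3: (p1, p6, p0) → 110.3334
  f4: (p1, p8, p0) → 96.1858
  f5: (p1, p5, p8) → 20.9047
  f6: (p4, p3, p0) → 38.2236
  f7: (p4, p8, p0) → 15.1760
  f8: (p4, p8, p3) → 7.2596
  f9: (p2, p7, p6) → 55.8337
  f10: (p2, p1, p6) → 90.2841
  f11: (p2, p3, p0) → 34.4930
  f12: (p2, p7, p0) → 97.3185
  f13: (p2, p5, p3) → 24.8449
  f14: (p2, p1, p5) → 34.2797
Σ area = 701.522

Check V−E+F: 9 − 21 + 14 = 2.


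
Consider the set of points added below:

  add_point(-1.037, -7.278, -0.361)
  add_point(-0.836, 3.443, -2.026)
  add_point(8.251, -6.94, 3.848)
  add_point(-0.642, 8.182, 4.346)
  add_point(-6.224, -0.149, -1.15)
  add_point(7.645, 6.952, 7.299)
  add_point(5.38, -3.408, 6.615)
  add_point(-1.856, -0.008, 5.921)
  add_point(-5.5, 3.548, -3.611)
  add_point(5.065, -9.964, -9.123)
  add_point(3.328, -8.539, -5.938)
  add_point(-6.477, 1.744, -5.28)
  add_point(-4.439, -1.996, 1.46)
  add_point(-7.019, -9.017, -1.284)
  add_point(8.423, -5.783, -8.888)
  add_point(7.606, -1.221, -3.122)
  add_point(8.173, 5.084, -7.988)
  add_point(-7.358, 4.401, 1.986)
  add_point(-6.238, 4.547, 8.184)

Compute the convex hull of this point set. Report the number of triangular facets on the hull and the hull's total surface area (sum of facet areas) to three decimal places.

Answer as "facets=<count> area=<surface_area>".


facets=20 area=1073.832

Extreme-point indices: [2, 3, 5, 6, 8, 9, 11, 13, 14, 16, 17, 18] — 12 of 19 on the boundary.

Area of each hull facet:
  f1: (p18, p3, p17) → 22.7122
  f2: (p13, p18, p17) → 42.1241
  f3: (p5, p18, p3) → 30.5838
  f4: (p5, p16, p3) → 65.6840
  f5: (p11, p13, p17) → 44.7384
  f6: (p2, p16, p14) → 69.7465
  f7: (p2, p5, p16) → 103.0742
  f8: (p8, p3, p17) → 23.9332
  f9: (p8, p11, p17) → 6.4454
  f10: (p8, p16, p3) → 72.6236
  f11: (p8, p11, p16) → 18.5760
  f12: (p9, p11, p13) → 81.7789
  f13: (p9, p2, p13) → 93.1616
  f14: (p9, p2, p14) → 34.3040
  f15: (p9, p16, p14) → 18.8411
  f16: (p9, p11, p16) → 108.0990
  f17: (p6, p5, p18) → 69.6390
  f18: (p6, p2, p5) → 23.3527
  f19: (p6, p13, p18) → 102.6171
  f20: (p6, p2, p13) → 41.7979
Σ area = 1073.832

Euler characteristic 12−30+20 = 2 ✓


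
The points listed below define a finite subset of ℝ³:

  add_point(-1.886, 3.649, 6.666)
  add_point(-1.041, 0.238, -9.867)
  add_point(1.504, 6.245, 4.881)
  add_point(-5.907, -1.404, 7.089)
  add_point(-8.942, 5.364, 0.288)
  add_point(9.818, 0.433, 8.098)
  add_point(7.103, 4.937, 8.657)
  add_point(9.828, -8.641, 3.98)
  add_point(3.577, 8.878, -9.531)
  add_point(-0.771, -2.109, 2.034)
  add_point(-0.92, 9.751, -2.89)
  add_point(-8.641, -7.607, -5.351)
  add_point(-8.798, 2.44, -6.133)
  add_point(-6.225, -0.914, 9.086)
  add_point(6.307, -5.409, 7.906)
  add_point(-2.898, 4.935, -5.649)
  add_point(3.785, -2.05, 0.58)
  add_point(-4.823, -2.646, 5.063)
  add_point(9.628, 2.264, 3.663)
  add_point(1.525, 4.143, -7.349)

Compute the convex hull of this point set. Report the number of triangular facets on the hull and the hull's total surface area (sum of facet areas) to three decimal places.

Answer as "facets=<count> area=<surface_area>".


facets=24 area=1131.264

Hull vertices (14/20): indices [0, 1, 2, 4, 5, 6, 7, 8, 10, 11, 12, 13, 14, 18].

Facet areas (half cross-product norm):
  f1: (p11, p1, p7) → 113.8460
  f2: (p8, p1, p7) → 96.0109
  f3: (p8, p6, p10) → 57.1212
  f4: (p12, p11, p4) → 33.4075
  f5: (p12, p11, p1) → 43.6001
  f6: (p12, p8, p1) → 42.8539
  f7: (p12, p10, p4) → 33.8743
  f8: (p12, p8, p10) → 45.1296
  f9: (p2, p10, p4) → 41.6380
  f10: (p2, p6, p10) → 19.1099
  f11: (p13, p11, p7) → 142.7176
  f12: (p13, p11, p4) → 77.1227
  f13: (p18, p8, p7) → 77.9175
  f14: (p18, p8, p6) → 46.6406
  f15: (p14, p13, p7) → 26.5962
  f16: (p14, p13, p6) → 66.9636
  f17: (p0, p2, p6) → 15.2905
  f18: (p0, p13, p6) → 24.1233
  f19: (p0, p2, p4) → 21.9956
  f20: (p0, p13, p4) → 32.3895
  f21: (p5, p18, p7) → 23.9104
  f22: (p5, p18, p6) → 12.3028
  f23: (p5, p14, p7) → 20.7712
  f24: (p5, p14, p6) → 15.9312
Σ area = 1131.264

Euler: V−E+F = 14−36+24 = 2.
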